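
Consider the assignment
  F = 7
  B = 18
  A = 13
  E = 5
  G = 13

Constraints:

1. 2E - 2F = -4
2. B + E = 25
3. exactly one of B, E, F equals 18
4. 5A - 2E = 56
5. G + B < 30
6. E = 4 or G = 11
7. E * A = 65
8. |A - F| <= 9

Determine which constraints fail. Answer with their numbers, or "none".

1. 2E - 2F = 2(5) - 2(7) = -4  yes
2. B + E = 18 + 5 = 23, not 25  no
3. B=18, E=5, F=7; 1 of them equals 18  yes
4. 5A - 2E = 5(13) - 2(5) = 55, not 56  no
5. G + B = 13 + 18 = 31; 31 ≥ 30, bound 30 not met  no
6. E = 5 ≠ 4 and G = 13 ≠ 11; both disjuncts false  no
7. E * A = 5 * 13 = 65  yes
8. |13 - 7| = 6; 6 ≤ 9  yes

Violated: 2, 4, 5, 6.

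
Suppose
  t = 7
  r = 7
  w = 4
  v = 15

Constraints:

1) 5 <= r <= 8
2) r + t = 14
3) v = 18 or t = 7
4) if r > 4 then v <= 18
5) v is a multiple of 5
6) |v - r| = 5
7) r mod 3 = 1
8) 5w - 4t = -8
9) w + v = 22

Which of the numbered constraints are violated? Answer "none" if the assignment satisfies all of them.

The assignment fails constraints 6 and 9.

1) r = 7 lies in [5, 8] — holds.
2) r + t = 7 + 7 = 14 — holds.
3) v = 15 ≠ 18, but t = 7 = 7 (second disjunct) — holds.
4) r = 7 > 4, so we need v ≤ 18; v = 15 ≤ 18 — holds.
5) 15 / 5 = 3, so 5 divides 15 — holds.
6) |15 - 7| = 8, not 5 — fails.
7) 7 mod 3 = 1 — holds.
8) 5w - 4t = 5(4) - 4(7) = -8 — holds.
9) w + v = 4 + 15 = 19, not 22 — fails.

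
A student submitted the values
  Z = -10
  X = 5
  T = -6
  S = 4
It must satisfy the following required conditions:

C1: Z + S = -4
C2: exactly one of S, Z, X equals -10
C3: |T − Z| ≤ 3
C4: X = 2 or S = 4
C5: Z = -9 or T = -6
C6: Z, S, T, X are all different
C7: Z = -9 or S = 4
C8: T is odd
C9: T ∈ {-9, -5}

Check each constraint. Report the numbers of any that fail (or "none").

No — constraints 1, 3, 8, 9 are not satisfied.

C1: Z + S = -10 + 4 = -6, not -4  ✗
C2: S=4, Z=-10, X=5; 1 of them equals -10  ✓
C3: |-6 − (-10)| = 4; 4 > 3, exceeds bound 3  ✗
C4: X = 5 ≠ 2, but S = 4 = 4 (second disjunct)  ✓
C5: Z = -10 ≠ -9, but T = -6 = -6 (second disjunct)  ✓
C6: values -10, 4, -6, 5 are pairwise distinct  ✓
C7: Z = -10 ≠ -9, but S = 4 = 4 (second disjunct)  ✓
C8: T = -6 is even  ✗
C9: T = -6 is not in {-9, -5}  ✗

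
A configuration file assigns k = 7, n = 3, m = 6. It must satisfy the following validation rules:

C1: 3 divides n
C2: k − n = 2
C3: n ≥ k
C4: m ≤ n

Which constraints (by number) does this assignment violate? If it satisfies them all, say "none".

C1: 3 / 3 = 1, so 3 divides 3  true
C2: k − n = 7 − 3 = 4, not 2  false
C3: n = 3, k = 7; 3 < 7 (want ≥)  false
C4: m = 6, n = 3; 6 > 3 (want ≤)  false

Constraints 2, 3, 4 do not hold.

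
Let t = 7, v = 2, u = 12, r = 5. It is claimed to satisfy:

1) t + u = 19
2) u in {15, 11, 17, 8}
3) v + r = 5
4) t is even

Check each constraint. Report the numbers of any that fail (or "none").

Violated: 2, 3, 4.

1) t + u = 7 + 12 = 19 — holds.
2) u = 12 is not in {15, 11, 17, 8} — does not hold.
3) v + r = 2 + 5 = 7, not 5 — does not hold.
4) t = 7 is odd — does not hold.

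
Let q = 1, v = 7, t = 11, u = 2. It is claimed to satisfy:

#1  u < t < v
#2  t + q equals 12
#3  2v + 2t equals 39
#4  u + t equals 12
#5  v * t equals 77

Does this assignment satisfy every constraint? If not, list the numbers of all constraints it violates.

#1 values 2, 11, 7; t = 11 is not < v = 7 — does not hold.
#2 t + q = 11 + 1 = 12 — holds.
#3 2v + 2t = 2(7) + 2(11) = 36, not 39 — does not hold.
#4 u + t = 2 + 11 = 13, not 12 — does not hold.
#5 v * t = 7 * 11 = 77 — holds.

No — constraints 1, 3, 4 are not satisfied.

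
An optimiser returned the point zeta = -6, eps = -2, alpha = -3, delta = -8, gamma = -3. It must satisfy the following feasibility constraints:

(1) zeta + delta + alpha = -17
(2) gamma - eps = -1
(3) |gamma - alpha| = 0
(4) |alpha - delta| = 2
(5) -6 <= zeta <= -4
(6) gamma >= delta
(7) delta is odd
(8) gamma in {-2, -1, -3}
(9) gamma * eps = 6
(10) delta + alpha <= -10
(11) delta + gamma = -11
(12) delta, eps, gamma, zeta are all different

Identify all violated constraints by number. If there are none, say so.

(1) zeta + delta + alpha = -6 + (-8) + (-3) = -17 — OK.
(2) gamma - eps = -3 - (-2) = -1 — OK.
(3) |-3 - (-3)| = 0 — OK.
(4) |-3 - (-8)| = 5, not 2 — violated.
(5) zeta = -6 lies in [-6, -4] — OK.
(6) gamma = -3, delta = -8; -3 ≥ -8 — OK.
(7) delta = -8 is even — violated.
(8) gamma = -3 is in {-2, -1, -3} — OK.
(9) gamma * eps = -3 * (-2) = 6 — OK.
(10) delta + alpha = -8 + (-3) = -11; -11 ≤ -10 — OK.
(11) delta + gamma = -8 + (-3) = -11 — OK.
(12) values -8, -2, -3, -6 are pairwise distinct — OK.

No — constraints 4, 7 are not satisfied.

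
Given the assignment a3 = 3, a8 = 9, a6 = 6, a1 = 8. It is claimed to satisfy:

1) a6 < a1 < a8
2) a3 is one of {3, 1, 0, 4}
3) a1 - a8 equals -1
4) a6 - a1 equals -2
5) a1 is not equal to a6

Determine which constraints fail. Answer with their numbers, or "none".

1) values 6 < 8 < 9  OK
2) a3 = 3 is in {3, 1, 0, 4}  OK
3) a1 - a8 = 8 - 9 = -1  OK
4) a6 - a1 = 6 - 8 = -2  OK
5) a1 = 8, a6 = 6; distinct  OK

No violations.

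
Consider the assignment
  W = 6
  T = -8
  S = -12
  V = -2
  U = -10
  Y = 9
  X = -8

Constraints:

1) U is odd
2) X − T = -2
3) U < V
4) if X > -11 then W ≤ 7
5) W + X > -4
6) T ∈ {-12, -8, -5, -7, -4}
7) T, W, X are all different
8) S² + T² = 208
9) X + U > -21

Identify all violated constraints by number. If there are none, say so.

Violated: 1, 2, and 7.

1) U = -10 is even  FAIL
2) X − T = -8 − (-8) = 0, not -2  FAIL
3) U = -10, V = -2; -10 < -2  OK
4) X = -8 > -11, so we need W ≤ 7; W = 6 ≤ 7  OK
5) W + X = 6 + (-8) = -2; -2 > -4  OK
6) T = -8 is in {-12, -8, -5, -7, -4}  OK
7) T = X = -8, not all different  FAIL
8) S² + T² = (-12)² + (-8)² = 144 + 64 = 208  OK
9) X + U = -8 + (-10) = -18; -18 > -21  OK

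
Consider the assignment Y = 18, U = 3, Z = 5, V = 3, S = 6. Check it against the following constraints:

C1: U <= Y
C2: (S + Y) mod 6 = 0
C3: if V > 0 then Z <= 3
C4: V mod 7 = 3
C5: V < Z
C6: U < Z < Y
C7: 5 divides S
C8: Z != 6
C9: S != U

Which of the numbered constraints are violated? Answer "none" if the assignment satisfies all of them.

Constraints 3 and 7 are violated.

C1: U = 3, Y = 18; 3 ≤ 18 — OK.
C2: S + Y = 24; 24 mod 6 = 0 — OK.
C3: V = 3 > 0, so we need Z ≤ 3; but Z = 5 > 3 — violated.
C4: 3 mod 7 = 3 — OK.
C5: V = 3, Z = 5; 3 < 5 — OK.
C6: values 3 < 5 < 18 — OK.
C7: 6 = 5*1 + 1, so 5 does not divide 6 — violated.
C8: Z = 5, and 5 ≠ 6 — OK.
C9: S = 6, U = 3; distinct — OK.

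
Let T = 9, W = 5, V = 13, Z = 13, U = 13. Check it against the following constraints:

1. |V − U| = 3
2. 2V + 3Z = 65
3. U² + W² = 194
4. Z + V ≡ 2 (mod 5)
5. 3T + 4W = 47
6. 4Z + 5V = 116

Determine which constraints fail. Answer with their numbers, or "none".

1. |13 − 13| = 0, not 3  no
2. 2V + 3Z = 2(13) + 3(13) = 65  yes
3. U² + W² = 13² + 5² = 169 + 25 = 194  yes
4. Z + V = 26; 26 mod 5 = 1, not 2  no
5. 3T + 4W = 3(9) + 4(5) = 47  yes
6. 4Z + 5V = 4(13) + 5(13) = 117, not 116  no

Constraints 1, 4, and 6 are violated.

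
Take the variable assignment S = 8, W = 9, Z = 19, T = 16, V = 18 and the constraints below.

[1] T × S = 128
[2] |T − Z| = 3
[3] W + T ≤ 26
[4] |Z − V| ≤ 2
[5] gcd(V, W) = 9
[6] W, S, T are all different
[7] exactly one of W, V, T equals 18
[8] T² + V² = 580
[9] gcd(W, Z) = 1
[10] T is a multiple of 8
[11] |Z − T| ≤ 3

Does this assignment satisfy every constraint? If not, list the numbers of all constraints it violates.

No violations.

[1] T × S = 16 × 8 = 128 — holds.
[2] |16 − 19| = 3 — holds.
[3] W + T = 9 + 16 = 25; 25 ≤ 26 — holds.
[4] |19 − 18| = 1; 1 ≤ 2 — holds.
[5] gcd(18, 9) = 9 — holds.
[6] values 9, 8, 16 are pairwise distinct — holds.
[7] W=9, V=18, T=16; 1 of them equals 18 — holds.
[8] T² + V² = 16² + 18² = 256 + 324 = 580 — holds.
[9] gcd(9, 19) = 1 — holds.
[10] 16 / 8 = 2, so 8 divides 16 — holds.
[11] |19 − 16| = 3; 3 ≤ 3 — holds.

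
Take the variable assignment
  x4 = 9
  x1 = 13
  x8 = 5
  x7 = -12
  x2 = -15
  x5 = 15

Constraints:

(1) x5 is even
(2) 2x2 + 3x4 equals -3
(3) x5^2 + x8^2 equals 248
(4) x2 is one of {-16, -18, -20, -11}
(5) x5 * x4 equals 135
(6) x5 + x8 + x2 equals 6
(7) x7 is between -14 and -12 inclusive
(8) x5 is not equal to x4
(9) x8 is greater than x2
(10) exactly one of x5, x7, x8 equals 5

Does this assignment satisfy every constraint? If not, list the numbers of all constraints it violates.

No — constraints 1, 3, 4, and 6 are not satisfied.

(1) x5 = 15 is odd — does not hold.
(2) 2x2 + 3x4 = 2(-15) + 3(9) = -3 — holds.
(3) x5^2 + x8^2 = 15^2 + 5^2 = 225 + 25 = 250, not 248 — does not hold.
(4) x2 = -15 is not in {-16, -18, -20, -11} — does not hold.
(5) x5 * x4 = 15 * 9 = 135 — holds.
(6) x5 + x8 + x2 = 15 + 5 + (-15) = 5, not 6 — does not hold.
(7) x7 = -12 lies in [-14, -12] — holds.
(8) x5 = 15, x4 = 9; distinct — holds.
(9) x8 = 5, x2 = -15; 5 > -15 — holds.
(10) x5=15, x7=-12, x8=5; 1 of them equals 5 — holds.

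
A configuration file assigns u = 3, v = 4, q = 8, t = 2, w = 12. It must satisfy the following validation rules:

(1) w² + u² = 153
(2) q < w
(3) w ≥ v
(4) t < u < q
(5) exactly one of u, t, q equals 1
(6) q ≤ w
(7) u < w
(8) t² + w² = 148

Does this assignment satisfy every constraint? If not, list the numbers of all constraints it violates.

(1) w² + u² = 12² + 3² = 144 + 9 = 153  OK
(2) q = 8, w = 12; 8 < 12  OK
(3) w = 12, v = 4; 12 ≥ 4  OK
(4) values 2 < 3 < 8  OK
(5) u=3, t=2, q=8; 0 of them equal 1, not exactly one  FAIL
(6) q = 8, w = 12; 8 ≤ 12  OK
(7) u = 3, w = 12; 3 < 12  OK
(8) t² + w² = 2² + 12² = 4 + 144 = 148  OK

Constraint 5 does not hold.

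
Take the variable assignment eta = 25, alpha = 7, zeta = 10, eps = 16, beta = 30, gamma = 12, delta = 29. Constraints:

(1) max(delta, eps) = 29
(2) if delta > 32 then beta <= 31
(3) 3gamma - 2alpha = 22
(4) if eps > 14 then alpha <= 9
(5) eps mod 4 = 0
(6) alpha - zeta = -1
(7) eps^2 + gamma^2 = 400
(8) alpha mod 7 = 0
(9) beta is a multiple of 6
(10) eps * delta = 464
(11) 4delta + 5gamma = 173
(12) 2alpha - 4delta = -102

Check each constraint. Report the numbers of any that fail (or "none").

(1) max(29, 16) = 29  true
(2) delta = 29, not > 32; antecedent false, conditional vacuously true  true
(3) 3gamma - 2alpha = 3(12) - 2(7) = 22  true
(4) eps = 16 > 14, so we need alpha ≤ 9; alpha = 7 ≤ 9  true
(5) 16 mod 4 = 0  true
(6) alpha - zeta = 7 - 10 = -3, not -1  false
(7) eps^2 + gamma^2 = 16^2 + 12^2 = 256 + 144 = 400  true
(8) 7 mod 7 = 0  true
(9) 30 / 6 = 5, so 6 divides 30  true
(10) eps * delta = 16 * 29 = 464  true
(11) 4delta + 5gamma = 4(29) + 5(12) = 176, not 173  false
(12) 2alpha - 4delta = 2(7) - 4(29) = -102  true

Constraints 6 and 11 do not hold.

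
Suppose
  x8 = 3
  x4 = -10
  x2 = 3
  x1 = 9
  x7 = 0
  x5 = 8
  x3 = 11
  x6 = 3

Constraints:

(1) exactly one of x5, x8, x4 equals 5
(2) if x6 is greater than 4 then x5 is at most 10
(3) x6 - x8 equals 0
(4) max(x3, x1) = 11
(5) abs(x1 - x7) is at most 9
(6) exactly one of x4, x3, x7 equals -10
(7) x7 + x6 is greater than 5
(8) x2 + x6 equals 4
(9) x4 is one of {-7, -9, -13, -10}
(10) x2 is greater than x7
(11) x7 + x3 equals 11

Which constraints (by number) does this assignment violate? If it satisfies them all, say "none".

(1) x5=8, x8=3, x4=-10; 0 of them equal 5, not exactly one  fails
(2) x6 = 3, not > 4; antecedent false, conditional vacuously true  holds
(3) x6 - x8 = 3 - 3 = 0  holds
(4) max(11, 9) = 11  holds
(5) abs(9 - 0) = 9; 9 ≤ 9  holds
(6) x4=-10, x3=11, x7=0; 1 of them equals -10  holds
(7) x7 + x6 = 0 + 3 = 3; 3 ≤ 5, bound 5 not met  fails
(8) x2 + x6 = 3 + 3 = 6, not 4  fails
(9) x4 = -10 is in {-7, -9, -13, -10}  holds
(10) x2 = 3, x7 = 0; 3 > 0  holds
(11) x7 + x3 = 0 + 11 = 11  holds

No — constraints 1, 7, 8 are not satisfied.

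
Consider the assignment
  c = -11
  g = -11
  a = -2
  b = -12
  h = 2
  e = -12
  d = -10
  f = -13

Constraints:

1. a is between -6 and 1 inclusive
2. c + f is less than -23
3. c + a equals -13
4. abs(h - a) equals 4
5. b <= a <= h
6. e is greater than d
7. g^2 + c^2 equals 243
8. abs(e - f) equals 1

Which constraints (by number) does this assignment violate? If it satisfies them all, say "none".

1. a = -2 lies in [-6, 1] — holds.
2. c + f = -11 + (-13) = -24; -24 < -23 — holds.
3. c + a = -11 + (-2) = -13 — holds.
4. abs(2 - (-2)) = 4 — holds.
5. values -12 <= -2 <= 2 — holds.
6. e = -12, d = -10; -12 ≤ -10 (want >) — fails.
7. g^2 + c^2 = (-11)^2 + (-11)^2 = 121 + 121 = 242, not 243 — fails.
8. abs(-12 - (-13)) = 1 — holds.

Violated: 6, 7.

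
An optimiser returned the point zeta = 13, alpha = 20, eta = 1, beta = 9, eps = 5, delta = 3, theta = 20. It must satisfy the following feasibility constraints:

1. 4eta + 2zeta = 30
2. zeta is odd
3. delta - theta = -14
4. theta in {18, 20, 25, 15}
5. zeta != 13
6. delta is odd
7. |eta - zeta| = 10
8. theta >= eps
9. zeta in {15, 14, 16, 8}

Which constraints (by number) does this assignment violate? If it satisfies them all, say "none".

Constraints 3, 5, 7, and 9 do not hold.

1. 4eta + 2zeta = 4(1) + 2(13) = 30 — holds.
2. zeta = 13 is odd — holds.
3. delta - theta = 3 - 20 = -17, not -14 — fails.
4. theta = 20 is in {18, 20, 25, 15} — holds.
5. zeta = 13, but 13 is required to differ — fails.
6. delta = 3 is odd — holds.
7. |1 - 13| = 12, not 10 — fails.
8. theta = 20, eps = 5; 20 ≥ 5 — holds.
9. zeta = 13 is not in {15, 14, 16, 8} — fails.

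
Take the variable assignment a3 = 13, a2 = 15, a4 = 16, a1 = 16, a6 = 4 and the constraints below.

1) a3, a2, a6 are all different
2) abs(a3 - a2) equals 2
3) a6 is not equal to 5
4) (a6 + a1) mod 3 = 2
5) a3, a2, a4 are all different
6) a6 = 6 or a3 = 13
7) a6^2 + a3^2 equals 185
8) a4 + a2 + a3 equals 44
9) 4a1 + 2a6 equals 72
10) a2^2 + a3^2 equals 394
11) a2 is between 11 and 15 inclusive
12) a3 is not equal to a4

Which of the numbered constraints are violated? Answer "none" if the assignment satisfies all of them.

Yes — all constraints hold.

1) values 13, 15, 4 are pairwise distinct — OK.
2) abs(13 - 15) = 2 — OK.
3) a6 = 4, and 4 ≠ 5 — OK.
4) a6 + a1 = 20; 20 mod 3 = 2 — OK.
5) values 13, 15, 16 are pairwise distinct — OK.
6) a6 = 4 ≠ 6, but a3 = 13 = 13 (second disjunct) — OK.
7) a6^2 + a3^2 = 4^2 + 13^2 = 16 + 169 = 185 — OK.
8) a4 + a2 + a3 = 16 + 15 + 13 = 44 — OK.
9) 4a1 + 2a6 = 4(16) + 2(4) = 72 — OK.
10) a2^2 + a3^2 = 15^2 + 13^2 = 225 + 169 = 394 — OK.
11) a2 = 15 lies in [11, 15] — OK.
12) a3 = 13, a4 = 16; distinct — OK.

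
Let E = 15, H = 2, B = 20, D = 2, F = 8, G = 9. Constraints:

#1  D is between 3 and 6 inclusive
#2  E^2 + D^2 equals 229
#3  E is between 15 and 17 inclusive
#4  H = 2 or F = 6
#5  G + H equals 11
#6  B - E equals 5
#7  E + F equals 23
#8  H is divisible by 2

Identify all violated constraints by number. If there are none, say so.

#1 D = 2 is outside [3, 6]  ✗
#2 E^2 + D^2 = 15^2 + 2^2 = 225 + 4 = 229  ✓
#3 E = 15 lies in [15, 17]  ✓
#4 H = 2 = 2 (first disjunct)  ✓
#5 G + H = 9 + 2 = 11  ✓
#6 B - E = 20 - 15 = 5  ✓
#7 E + F = 15 + 8 = 23  ✓
#8 2 / 2 = 1, so 2 divides 2  ✓

Violated: 1.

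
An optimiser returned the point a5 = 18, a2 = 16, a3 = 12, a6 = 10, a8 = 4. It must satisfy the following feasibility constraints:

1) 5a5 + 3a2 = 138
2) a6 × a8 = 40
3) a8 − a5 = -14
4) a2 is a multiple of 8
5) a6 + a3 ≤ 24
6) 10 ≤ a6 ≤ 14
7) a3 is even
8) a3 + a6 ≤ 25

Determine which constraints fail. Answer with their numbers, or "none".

No violations.

1) 5a5 + 3a2 = 5(18) + 3(16) = 138  ✓
2) a6 × a8 = 10 × 4 = 40  ✓
3) a8 − a5 = 4 − 18 = -14  ✓
4) 16 / 8 = 2, so 8 divides 16  ✓
5) a6 + a3 = 10 + 12 = 22; 22 ≤ 24  ✓
6) a6 = 10 lies in [10, 14]  ✓
7) a3 = 12 is even  ✓
8) a3 + a6 = 12 + 10 = 22; 22 ≤ 25  ✓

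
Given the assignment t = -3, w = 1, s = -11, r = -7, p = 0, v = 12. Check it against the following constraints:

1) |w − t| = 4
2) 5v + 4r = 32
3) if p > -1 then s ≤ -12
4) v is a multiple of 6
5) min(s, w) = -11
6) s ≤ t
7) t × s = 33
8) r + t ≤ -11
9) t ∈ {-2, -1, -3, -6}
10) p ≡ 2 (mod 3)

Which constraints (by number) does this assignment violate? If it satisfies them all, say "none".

Constraints 3, 8, 10 do not hold.

1) |1 − (-3)| = 4 — holds.
2) 5v + 4r = 5(12) + 4(-7) = 32 — holds.
3) p = 0 > -1, so we need s ≤ -12; but s = -11 > -12 — fails.
4) 12 / 6 = 2, so 6 divides 12 — holds.
5) min(-11, 1) = -11 — holds.
6) s = -11, t = -3; -11 ≤ -3 — holds.
7) t × s = -3 × (-11) = 33 — holds.
8) r + t = -7 + (-3) = -10; -10 > -11, bound -11 not met — fails.
9) t = -3 is in {-2, -1, -3, -6} — holds.
10) 0 mod 3 = 0, not 2 — fails.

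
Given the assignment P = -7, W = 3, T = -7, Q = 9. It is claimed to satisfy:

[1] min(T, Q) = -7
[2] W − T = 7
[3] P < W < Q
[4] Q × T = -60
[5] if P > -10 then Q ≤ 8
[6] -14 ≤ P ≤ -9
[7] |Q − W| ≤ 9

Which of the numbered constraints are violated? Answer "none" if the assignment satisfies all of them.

Constraints 2, 4, 5, and 6 do not hold.

[1] min(-7, 9) = -7 — holds.
[2] W − T = 3 − (-7) = 10, not 7 — fails.
[3] values -7 < 3 < 9 — holds.
[4] Q × T = 9 × (-7) = -63, not -60 — fails.
[5] P = -7 > -10, so we need Q ≤ 8; but Q = 9 > 8 — fails.
[6] P = -7 is outside [-14, -9] — fails.
[7] |9 − 3| = 6; 6 ≤ 9 — holds.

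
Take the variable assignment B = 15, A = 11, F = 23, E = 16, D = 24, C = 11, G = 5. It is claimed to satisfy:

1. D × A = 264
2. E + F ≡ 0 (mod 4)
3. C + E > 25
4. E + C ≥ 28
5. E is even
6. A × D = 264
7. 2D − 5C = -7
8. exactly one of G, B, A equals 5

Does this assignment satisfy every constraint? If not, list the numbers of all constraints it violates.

1. D × A = 24 × 11 = 264  yes
2. E + F = 39; 39 mod 4 = 3, not 0  no
3. C + E = 11 + 16 = 27; 27 > 25  yes
4. E + C = 16 + 11 = 27; 27 < 28, bound 28 not met  no
5. E = 16 is even  yes
6. A × D = 11 × 24 = 264  yes
7. 2D − 5C = 2(24) − 5(11) = -7  yes
8. G=5, B=15, A=11; 1 of them equals 5  yes

No — constraints 2 and 4 are not satisfied.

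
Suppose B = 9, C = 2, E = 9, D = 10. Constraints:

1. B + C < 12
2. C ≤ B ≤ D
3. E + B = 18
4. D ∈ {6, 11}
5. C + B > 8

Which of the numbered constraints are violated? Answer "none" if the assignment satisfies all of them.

1. B + C = 9 + 2 = 11; 11 < 12 — OK.
2. values 2 ≤ 9 ≤ 10 — OK.
3. E + B = 9 + 9 = 18 — OK.
4. D = 10 is not in {6, 11} — violated.
5. C + B = 2 + 9 = 11; 11 > 8 — OK.

No — constraint 4 is not satisfied.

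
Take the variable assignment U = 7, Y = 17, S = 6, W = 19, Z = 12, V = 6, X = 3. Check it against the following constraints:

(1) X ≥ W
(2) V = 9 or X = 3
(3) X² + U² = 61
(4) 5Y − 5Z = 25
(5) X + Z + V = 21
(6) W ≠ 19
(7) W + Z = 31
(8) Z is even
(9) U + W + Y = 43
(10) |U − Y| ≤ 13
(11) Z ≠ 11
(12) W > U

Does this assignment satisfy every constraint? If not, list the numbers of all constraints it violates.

No — constraints 1, 3, and 6 are not satisfied.

(1) X = 3, W = 19; 3 < 19 (want ≥) — violated.
(2) V = 6 ≠ 9, but X = 3 = 3 (second disjunct) — OK.
(3) X² + U² = 3² + 7² = 9 + 49 = 58, not 61 — violated.
(4) 5Y − 5Z = 5(17) − 5(12) = 25 — OK.
(5) X + Z + V = 3 + 12 + 6 = 21 — OK.
(6) W = 19, but 19 is required to differ — violated.
(7) W + Z = 19 + 12 = 31 — OK.
(8) Z = 12 is even — OK.
(9) U + W + Y = 7 + 19 + 17 = 43 — OK.
(10) |7 − 17| = 10; 10 ≤ 13 — OK.
(11) Z = 12, and 12 ≠ 11 — OK.
(12) W = 19, U = 7; 19 > 7 — OK.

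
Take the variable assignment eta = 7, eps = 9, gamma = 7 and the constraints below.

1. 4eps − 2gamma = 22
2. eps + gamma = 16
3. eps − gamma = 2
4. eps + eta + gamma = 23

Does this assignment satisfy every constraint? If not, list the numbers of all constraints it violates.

All constraints are satisfied.

1. 4eps − 2gamma = 4(9) − 2(7) = 22  ✔
2. eps + gamma = 9 + 7 = 16  ✔
3. eps − gamma = 9 − 7 = 2  ✔
4. eps + eta + gamma = 9 + 7 + 7 = 23  ✔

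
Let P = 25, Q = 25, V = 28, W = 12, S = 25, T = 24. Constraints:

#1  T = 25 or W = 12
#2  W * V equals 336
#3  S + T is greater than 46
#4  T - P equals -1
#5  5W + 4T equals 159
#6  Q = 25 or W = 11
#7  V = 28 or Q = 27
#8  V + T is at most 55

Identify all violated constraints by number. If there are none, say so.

No — constraint 5 is not satisfied.

#1 T = 24 ≠ 25, but W = 12 = 12 (second disjunct) — satisfied.
#2 W * V = 12 * 28 = 336 — satisfied.
#3 S + T = 25 + 24 = 49; 49 > 46 — satisfied.
#4 T - P = 24 - 25 = -1 — satisfied.
#5 5W + 4T = 5(12) + 4(24) = 156, not 159 — violated.
#6 Q = 25 = 25 (first disjunct) — satisfied.
#7 V = 28 = 28 (first disjunct) — satisfied.
#8 V + T = 28 + 24 = 52; 52 ≤ 55 — satisfied.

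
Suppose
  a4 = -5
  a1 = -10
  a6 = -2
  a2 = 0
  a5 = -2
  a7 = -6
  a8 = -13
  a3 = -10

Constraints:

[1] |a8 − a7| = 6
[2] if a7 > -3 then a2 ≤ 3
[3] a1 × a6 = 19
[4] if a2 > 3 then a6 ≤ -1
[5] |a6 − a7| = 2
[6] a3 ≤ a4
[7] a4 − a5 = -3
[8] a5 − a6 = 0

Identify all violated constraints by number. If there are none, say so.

[1] |-13 − (-6)| = 7, not 6 — violated.
[2] a7 = -6, not > -3; antecedent false, conditional vacuously true — satisfied.
[3] a1 × a6 = -10 × (-2) = 20, not 19 — violated.
[4] a2 = 0, not > 3; antecedent false, conditional vacuously true — satisfied.
[5] |-2 − (-6)| = 4, not 2 — violated.
[6] a3 = -10, a4 = -5; -10 ≤ -5 — satisfied.
[7] a4 − a5 = -5 − (-2) = -3 — satisfied.
[8] a5 − a6 = -2 − (-2) = 0 — satisfied.

Constraints 1, 3, 5 do not hold.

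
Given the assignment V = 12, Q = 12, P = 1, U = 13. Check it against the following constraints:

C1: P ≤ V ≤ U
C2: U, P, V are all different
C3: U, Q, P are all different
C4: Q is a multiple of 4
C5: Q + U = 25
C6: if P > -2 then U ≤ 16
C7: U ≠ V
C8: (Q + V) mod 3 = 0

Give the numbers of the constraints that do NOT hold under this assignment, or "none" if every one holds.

C1: values 1 ≤ 12 ≤ 13 — OK.
C2: values 13, 1, 12 are pairwise distinct — OK.
C3: values 13, 12, 1 are pairwise distinct — OK.
C4: 12 / 4 = 3, so 4 divides 12 — OK.
C5: Q + U = 12 + 13 = 25 — OK.
C6: P = 1 > -2, so we need U ≤ 16; U = 13 ≤ 16 — OK.
C7: U = 13, V = 12; distinct — OK.
C8: Q + V = 24; 24 mod 3 = 0 — OK.

No violations.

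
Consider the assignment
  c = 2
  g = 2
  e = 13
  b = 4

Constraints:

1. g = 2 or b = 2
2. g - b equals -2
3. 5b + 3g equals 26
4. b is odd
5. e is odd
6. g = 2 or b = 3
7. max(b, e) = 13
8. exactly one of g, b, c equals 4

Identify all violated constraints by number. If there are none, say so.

1. g = 2 = 2 (first disjunct) — holds.
2. g - b = 2 - 4 = -2 — holds.
3. 5b + 3g = 5(4) + 3(2) = 26 — holds.
4. b = 4 is even — fails.
5. e = 13 is odd — holds.
6. g = 2 = 2 (first disjunct) — holds.
7. max(4, 13) = 13 — holds.
8. g=2, b=4, c=2; 1 of them equals 4 — holds.

The assignment fails constraint 4.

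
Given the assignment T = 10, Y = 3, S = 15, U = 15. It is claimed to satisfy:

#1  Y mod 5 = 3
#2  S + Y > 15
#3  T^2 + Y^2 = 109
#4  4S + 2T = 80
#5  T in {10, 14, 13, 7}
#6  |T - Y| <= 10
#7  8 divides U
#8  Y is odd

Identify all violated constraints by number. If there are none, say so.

Violated: 7.

#1 3 mod 5 = 3 — holds.
#2 S + Y = 15 + 3 = 18; 18 > 15 — holds.
#3 T^2 + Y^2 = 10^2 + 3^2 = 100 + 9 = 109 — holds.
#4 4S + 2T = 4(15) + 2(10) = 80 — holds.
#5 T = 10 is in {10, 14, 13, 7} — holds.
#6 |10 - 3| = 7; 7 ≤ 10 — holds.
#7 15 = 8*1 + 7, so 8 does not divide 15 — fails.
#8 Y = 3 is odd — holds.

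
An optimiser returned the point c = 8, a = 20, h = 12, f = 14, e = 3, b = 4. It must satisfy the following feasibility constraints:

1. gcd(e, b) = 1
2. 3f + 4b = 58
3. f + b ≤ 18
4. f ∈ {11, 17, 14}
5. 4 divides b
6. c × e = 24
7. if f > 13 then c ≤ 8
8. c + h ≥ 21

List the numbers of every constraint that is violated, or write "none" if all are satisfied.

Violated: 8.

1. gcd(3, 4) = 1 — satisfied.
2. 3f + 4b = 3(14) + 4(4) = 58 — satisfied.
3. f + b = 14 + 4 = 18; 18 ≤ 18 — satisfied.
4. f = 14 is in {11, 17, 14} — satisfied.
5. 4 / 4 = 1, so 4 divides 4 — satisfied.
6. c × e = 8 × 3 = 24 — satisfied.
7. f = 14 > 13, so we need c ≤ 8; c = 8 ≤ 8 — satisfied.
8. c + h = 8 + 12 = 20; 20 < 21, bound 21 not met — violated.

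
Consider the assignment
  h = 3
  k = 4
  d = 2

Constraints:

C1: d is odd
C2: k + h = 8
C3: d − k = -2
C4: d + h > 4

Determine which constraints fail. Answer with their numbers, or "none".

C1: d = 2 is even — does not hold.
C2: k + h = 4 + 3 = 7, not 8 — does not hold.
C3: d − k = 2 − 4 = -2 — holds.
C4: d + h = 2 + 3 = 5; 5 > 4 — holds.

The assignment fails constraints 1 and 2.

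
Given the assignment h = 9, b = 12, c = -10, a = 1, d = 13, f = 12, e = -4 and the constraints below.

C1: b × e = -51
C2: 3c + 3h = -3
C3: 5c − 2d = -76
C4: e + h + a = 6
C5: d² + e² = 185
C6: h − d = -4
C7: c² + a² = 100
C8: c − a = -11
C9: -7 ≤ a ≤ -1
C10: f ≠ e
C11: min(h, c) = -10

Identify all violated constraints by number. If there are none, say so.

C1: b × e = 12 × (-4) = -48, not -51 — violated.
C2: 3c + 3h = 3(-10) + 3(9) = -3 — OK.
C3: 5c − 2d = 5(-10) − 2(13) = -76 — OK.
C4: e + h + a = -4 + 9 + 1 = 6 — OK.
C5: d² + e² = 13² + (-4)² = 169 + 16 = 185 — OK.
C6: h − d = 9 − 13 = -4 — OK.
C7: c² + a² = (-10)² + 1² = 100 + 1 = 101, not 100 — violated.
C8: c − a = -10 − 1 = -11 — OK.
C9: a = 1 is outside [-7, -1] — violated.
C10: f = 12, e = -4; distinct — OK.
C11: min(9, -10) = -10 — OK.

Violated: 1, 7, and 9.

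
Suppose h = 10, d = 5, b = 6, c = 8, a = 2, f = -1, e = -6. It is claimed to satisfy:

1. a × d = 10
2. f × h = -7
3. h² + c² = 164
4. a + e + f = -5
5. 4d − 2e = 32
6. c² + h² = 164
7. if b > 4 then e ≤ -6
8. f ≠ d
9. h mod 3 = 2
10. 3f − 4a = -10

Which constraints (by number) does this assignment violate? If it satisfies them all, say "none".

1. a × d = 2 × 5 = 10 — holds.
2. f × h = -1 × 10 = -10, not -7 — does not hold.
3. h² + c² = 10² + 8² = 100 + 64 = 164 — holds.
4. a + e + f = 2 + (-6) + (-1) = -5 — holds.
5. 4d − 2e = 4(5) − 2(-6) = 32 — holds.
6. c² + h² = 8² + 10² = 64 + 100 = 164 — holds.
7. b = 6 > 4, so we need e ≤ -6; e = -6 ≤ -6 — holds.
8. f = -1, d = 5; distinct — holds.
9. 10 mod 3 = 1, not 2 — does not hold.
10. 3f − 4a = 3(-1) − 4(2) = -11, not -10 — does not hold.

No — constraints 2, 9, and 10 are not satisfied.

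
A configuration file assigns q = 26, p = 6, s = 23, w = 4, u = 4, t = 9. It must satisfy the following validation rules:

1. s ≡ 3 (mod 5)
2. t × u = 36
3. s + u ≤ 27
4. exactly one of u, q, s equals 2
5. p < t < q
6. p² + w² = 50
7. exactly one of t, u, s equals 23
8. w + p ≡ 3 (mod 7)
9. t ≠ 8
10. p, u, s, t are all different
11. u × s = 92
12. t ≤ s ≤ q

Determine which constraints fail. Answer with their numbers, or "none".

The assignment fails constraints 4 and 6.

1. 23 mod 5 = 3  ✔
2. t × u = 9 × 4 = 36  ✔
3. s + u = 23 + 4 = 27; 27 ≤ 27  ✔
4. u=4, q=26, s=23; 0 of them equal 2, not exactly one  ✘
5. values 6 < 9 < 26  ✔
6. p² + w² = 6² + 4² = 36 + 16 = 52, not 50  ✘
7. t=9, u=4, s=23; 1 of them equals 23  ✔
8. w + p = 10; 10 mod 7 = 3  ✔
9. t = 9, and 9 ≠ 8  ✔
10. values 6, 4, 23, 9 are pairwise distinct  ✔
11. u × s = 4 × 23 = 92  ✔
12. values 9 ≤ 23 ≤ 26  ✔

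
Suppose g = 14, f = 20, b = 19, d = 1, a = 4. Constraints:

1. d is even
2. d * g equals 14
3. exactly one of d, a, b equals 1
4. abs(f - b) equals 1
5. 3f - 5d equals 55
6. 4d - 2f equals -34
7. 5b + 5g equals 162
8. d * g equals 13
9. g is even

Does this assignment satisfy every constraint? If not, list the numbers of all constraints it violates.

1. d = 1 is odd  FAIL
2. d * g = 1 * 14 = 14  OK
3. d=1, a=4, b=19; 1 of them equals 1  OK
4. abs(20 - 19) = 1  OK
5. 3f - 5d = 3(20) - 5(1) = 55  OK
6. 4d - 2f = 4(1) - 2(20) = -36, not -34  FAIL
7. 5b + 5g = 5(19) + 5(14) = 165, not 162  FAIL
8. d * g = 1 * 14 = 14, not 13  FAIL
9. g = 14 is even  OK

Violated: 1, 6, 7, and 8.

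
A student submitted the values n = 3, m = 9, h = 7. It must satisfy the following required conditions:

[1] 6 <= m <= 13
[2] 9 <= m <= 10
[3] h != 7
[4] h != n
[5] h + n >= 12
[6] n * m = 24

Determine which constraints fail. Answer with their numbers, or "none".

Constraints 3, 5, and 6 do not hold.

[1] m = 9 lies in [6, 13] — OK.
[2] m = 9 lies in [9, 10] — OK.
[3] h = 7, but 7 is required to differ — violated.
[4] h = 7, n = 3; distinct — OK.
[5] h + n = 7 + 3 = 10; 10 < 12, bound 12 not met — violated.
[6] n * m = 3 * 9 = 27, not 24 — violated.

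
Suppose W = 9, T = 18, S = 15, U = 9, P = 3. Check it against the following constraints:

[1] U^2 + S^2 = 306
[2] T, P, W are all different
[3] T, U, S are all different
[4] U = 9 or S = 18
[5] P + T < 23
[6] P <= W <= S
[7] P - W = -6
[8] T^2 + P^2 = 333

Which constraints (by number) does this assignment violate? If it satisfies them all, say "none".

No violations.

[1] U^2 + S^2 = 9^2 + 15^2 = 81 + 225 = 306  ✓
[2] values 18, 3, 9 are pairwise distinct  ✓
[3] values 18, 9, 15 are pairwise distinct  ✓
[4] U = 9 = 9 (first disjunct)  ✓
[5] P + T = 3 + 18 = 21; 21 < 23  ✓
[6] values 3 <= 9 <= 15  ✓
[7] P - W = 3 - 9 = -6  ✓
[8] T^2 + P^2 = 18^2 + 3^2 = 324 + 9 = 333  ✓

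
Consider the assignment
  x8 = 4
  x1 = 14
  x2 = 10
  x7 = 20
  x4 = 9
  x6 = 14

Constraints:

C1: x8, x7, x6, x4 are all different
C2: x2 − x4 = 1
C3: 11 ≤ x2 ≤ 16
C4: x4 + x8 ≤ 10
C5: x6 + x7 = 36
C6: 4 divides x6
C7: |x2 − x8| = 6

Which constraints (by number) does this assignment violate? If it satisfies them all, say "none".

Constraints 3, 4, 5, and 6 are violated.

C1: values 4, 20, 14, 9 are pairwise distinct — holds.
C2: x2 − x4 = 10 − 9 = 1 — holds.
C3: x2 = 10 is outside [11, 16] — does not hold.
C4: x4 + x8 = 9 + 4 = 13; 13 > 10, bound 10 not met — does not hold.
C5: x6 + x7 = 14 + 20 = 34, not 36 — does not hold.
C6: 14 = 4×3 + 2, so 4 does not divide 14 — does not hold.
C7: |10 − 4| = 6 — holds.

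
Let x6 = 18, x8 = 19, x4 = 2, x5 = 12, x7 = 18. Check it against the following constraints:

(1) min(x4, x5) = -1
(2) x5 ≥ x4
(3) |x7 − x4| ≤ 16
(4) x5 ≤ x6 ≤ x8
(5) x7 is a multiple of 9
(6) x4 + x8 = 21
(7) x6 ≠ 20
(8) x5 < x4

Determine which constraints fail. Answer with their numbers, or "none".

(1) min(2, 12) = 2, not -1  no
(2) x5 = 12, x4 = 2; 12 ≥ 2  yes
(3) |18 − 2| = 16; 16 ≤ 16  yes
(4) values 12 ≤ 18 ≤ 19  yes
(5) 18 / 9 = 2, so 9 divides 18  yes
(6) x4 + x8 = 2 + 19 = 21  yes
(7) x6 = 18, and 18 ≠ 20  yes
(8) x5 = 12, x4 = 2; 12 ≥ 2 (want <)  no

Constraints 1, 8 are violated.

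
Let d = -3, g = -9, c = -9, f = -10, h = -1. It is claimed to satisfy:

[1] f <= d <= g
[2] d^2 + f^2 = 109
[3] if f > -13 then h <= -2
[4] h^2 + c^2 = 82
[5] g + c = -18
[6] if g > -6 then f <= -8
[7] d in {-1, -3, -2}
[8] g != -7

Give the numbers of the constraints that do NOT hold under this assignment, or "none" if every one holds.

The assignment fails constraints 1 and 3.

[1] values -10, -3, -9; d = -3 is not <= g = -9  ✗
[2] d^2 + f^2 = (-3)^2 + (-10)^2 = 9 + 100 = 109  ✓
[3] f = -10 > -13, so we need h ≤ -2; but h = -1 > -2  ✗
[4] h^2 + c^2 = (-1)^2 + (-9)^2 = 1 + 81 = 82  ✓
[5] g + c = -9 + (-9) = -18  ✓
[6] g = -9, not > -6; antecedent false, conditional vacuously true  ✓
[7] d = -3 is in {-1, -3, -2}  ✓
[8] g = -9, and -9 ≠ -7  ✓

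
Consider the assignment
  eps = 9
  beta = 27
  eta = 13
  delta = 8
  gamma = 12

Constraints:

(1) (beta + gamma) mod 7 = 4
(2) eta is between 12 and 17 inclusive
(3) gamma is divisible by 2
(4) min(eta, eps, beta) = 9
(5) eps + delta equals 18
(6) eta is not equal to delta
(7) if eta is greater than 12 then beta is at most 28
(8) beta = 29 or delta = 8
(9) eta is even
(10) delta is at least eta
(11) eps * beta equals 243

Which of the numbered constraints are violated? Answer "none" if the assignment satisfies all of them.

(1) beta + gamma = 39; 39 mod 7 = 4 — holds.
(2) eta = 13 lies in [12, 17] — holds.
(3) 12 / 2 = 6, so 2 divides 12 — holds.
(4) min(13, 9, 27) = 9 — holds.
(5) eps + delta = 9 + 8 = 17, not 18 — fails.
(6) eta = 13, delta = 8; distinct — holds.
(7) eta = 13 > 12, so we need beta ≤ 28; beta = 27 ≤ 28 — holds.
(8) beta = 27 ≠ 29, but delta = 8 = 8 (second disjunct) — holds.
(9) eta = 13 is odd — fails.
(10) delta = 8, eta = 13; 8 < 13 (want ≥) — fails.
(11) eps * beta = 9 * 27 = 243 — holds.

No — constraints 5, 9, 10 are not satisfied.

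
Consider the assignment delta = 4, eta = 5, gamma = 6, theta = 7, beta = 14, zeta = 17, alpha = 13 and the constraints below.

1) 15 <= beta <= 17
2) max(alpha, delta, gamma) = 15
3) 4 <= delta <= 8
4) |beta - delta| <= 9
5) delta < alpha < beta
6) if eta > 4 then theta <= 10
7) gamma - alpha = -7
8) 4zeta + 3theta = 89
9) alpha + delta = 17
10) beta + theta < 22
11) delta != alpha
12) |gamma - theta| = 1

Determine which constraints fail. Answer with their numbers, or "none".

The assignment fails constraints 1, 2, and 4.

1) beta = 14 is outside [15, 17]  fails
2) max(13, 4, 6) = 13, not 15  fails
3) delta = 4 lies in [4, 8]  holds
4) |14 - 4| = 10; 10 > 9, exceeds bound 9  fails
5) values 4 < 13 < 14  holds
6) eta = 5 > 4, so we need theta ≤ 10; theta = 7 ≤ 10  holds
7) gamma - alpha = 6 - 13 = -7  holds
8) 4zeta + 3theta = 4(17) + 3(7) = 89  holds
9) alpha + delta = 13 + 4 = 17  holds
10) beta + theta = 14 + 7 = 21; 21 < 22  holds
11) delta = 4, alpha = 13; distinct  holds
12) |6 - 7| = 1  holds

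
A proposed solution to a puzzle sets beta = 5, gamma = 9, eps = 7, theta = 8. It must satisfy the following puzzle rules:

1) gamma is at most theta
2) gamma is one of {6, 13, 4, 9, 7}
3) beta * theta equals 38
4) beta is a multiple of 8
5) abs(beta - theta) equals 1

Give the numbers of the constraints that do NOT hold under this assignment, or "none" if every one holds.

1) gamma = 9, theta = 8; 9 > 8 (want ≤)  no
2) gamma = 9 is in {6, 13, 4, 9, 7}  yes
3) beta * theta = 5 * 8 = 40, not 38  no
4) 5 = 8*0 + 5, so 8 does not divide 5  no
5) abs(5 - 8) = 3, not 1  no

Violated: 1, 3, 4, 5.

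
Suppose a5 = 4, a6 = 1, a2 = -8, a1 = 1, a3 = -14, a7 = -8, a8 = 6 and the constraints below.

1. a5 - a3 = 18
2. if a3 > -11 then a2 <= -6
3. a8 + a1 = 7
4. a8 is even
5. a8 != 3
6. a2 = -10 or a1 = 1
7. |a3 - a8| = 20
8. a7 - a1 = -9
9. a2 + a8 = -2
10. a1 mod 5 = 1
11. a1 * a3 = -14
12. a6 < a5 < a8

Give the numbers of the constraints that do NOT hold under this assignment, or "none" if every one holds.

The assignment satisfies every constraint.

1. a5 - a3 = 4 - (-14) = 18  ✓
2. a3 = -14, not > -11; antecedent false, conditional vacuously true  ✓
3. a8 + a1 = 6 + 1 = 7  ✓
4. a8 = 6 is even  ✓
5. a8 = 6, and 6 ≠ 3  ✓
6. a2 = -8 ≠ -10, but a1 = 1 = 1 (second disjunct)  ✓
7. |-14 - 6| = 20  ✓
8. a7 - a1 = -8 - 1 = -9  ✓
9. a2 + a8 = -8 + 6 = -2  ✓
10. 1 mod 5 = 1  ✓
11. a1 * a3 = 1 * (-14) = -14  ✓
12. values 1 < 4 < 6  ✓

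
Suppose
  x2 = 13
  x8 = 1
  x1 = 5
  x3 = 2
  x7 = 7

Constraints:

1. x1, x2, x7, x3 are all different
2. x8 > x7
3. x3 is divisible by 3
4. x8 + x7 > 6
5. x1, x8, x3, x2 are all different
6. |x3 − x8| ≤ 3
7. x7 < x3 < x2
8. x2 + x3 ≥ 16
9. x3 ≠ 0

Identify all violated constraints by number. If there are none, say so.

1. values 5, 13, 7, 2 are pairwise distinct — holds.
2. x8 = 1, x7 = 7; 1 ≤ 7 (want >) — fails.
3. 2 = 3×0 + 2, so 3 does not divide 2 — fails.
4. x8 + x7 = 1 + 7 = 8; 8 > 6 — holds.
5. values 5, 1, 2, 13 are pairwise distinct — holds.
6. |2 − 1| = 1; 1 ≤ 3 — holds.
7. values 7, 2, 13; x7 = 7 is not < x3 = 2 — fails.
8. x2 + x3 = 13 + 2 = 15; 15 < 16, bound 16 not met — fails.
9. x3 = 2, and 2 ≠ 0 — holds.

No — constraints 2, 3, 7, and 8 are not satisfied.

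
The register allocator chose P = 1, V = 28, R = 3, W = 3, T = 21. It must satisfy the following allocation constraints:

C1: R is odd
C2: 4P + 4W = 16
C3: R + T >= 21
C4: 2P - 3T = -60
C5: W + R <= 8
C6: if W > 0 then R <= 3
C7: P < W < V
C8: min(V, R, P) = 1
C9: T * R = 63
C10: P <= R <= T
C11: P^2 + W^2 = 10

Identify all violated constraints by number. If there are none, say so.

C1: R = 3 is odd — holds.
C2: 4P + 4W = 4(1) + 4(3) = 16 — holds.
C3: R + T = 3 + 21 = 24; 24 ≥ 21 — holds.
C4: 2P - 3T = 2(1) - 3(21) = -61, not -60 — does not hold.
C5: W + R = 3 + 3 = 6; 6 ≤ 8 — holds.
C6: W = 3 > 0, so we need R ≤ 3; R = 3 ≤ 3 — holds.
C7: values 1 < 3 < 28 — holds.
C8: min(28, 3, 1) = 1 — holds.
C9: T * R = 21 * 3 = 63 — holds.
C10: values 1 <= 3 <= 21 — holds.
C11: P^2 + W^2 = 1^2 + 3^2 = 1 + 9 = 10 — holds.

No — constraint 4 is not satisfied.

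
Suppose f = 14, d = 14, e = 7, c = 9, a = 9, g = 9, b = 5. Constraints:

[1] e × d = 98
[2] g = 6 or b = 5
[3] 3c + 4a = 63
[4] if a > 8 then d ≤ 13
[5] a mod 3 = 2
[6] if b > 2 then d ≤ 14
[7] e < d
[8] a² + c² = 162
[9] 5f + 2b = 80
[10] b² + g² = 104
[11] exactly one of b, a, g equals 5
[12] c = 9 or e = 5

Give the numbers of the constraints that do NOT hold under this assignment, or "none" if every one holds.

[1] e × d = 7 × 14 = 98  true
[2] g = 9 ≠ 6, but b = 5 = 5 (second disjunct)  true
[3] 3c + 4a = 3(9) + 4(9) = 63  true
[4] a = 9 > 8, so we need d ≤ 13; but d = 14 > 13  false
[5] 9 mod 3 = 0, not 2  false
[6] b = 5 > 2, so we need d ≤ 14; d = 14 ≤ 14  true
[7] e = 7, d = 14; 7 < 14  true
[8] a² + c² = 9² + 9² = 81 + 81 = 162  true
[9] 5f + 2b = 5(14) + 2(5) = 80  true
[10] b² + g² = 5² + 9² = 25 + 81 = 106, not 104  false
[11] b=5, a=9, g=9; 1 of them equals 5  true
[12] c = 9 = 9 (first disjunct)  true

Violated: 4, 5, 10.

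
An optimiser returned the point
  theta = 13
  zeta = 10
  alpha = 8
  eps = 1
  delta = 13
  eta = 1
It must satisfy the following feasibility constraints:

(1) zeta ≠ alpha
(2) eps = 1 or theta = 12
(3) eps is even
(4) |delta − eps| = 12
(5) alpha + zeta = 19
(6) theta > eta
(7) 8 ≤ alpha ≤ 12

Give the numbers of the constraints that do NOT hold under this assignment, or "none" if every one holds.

Constraints 3 and 5 do not hold.

(1) zeta = 10, alpha = 8; distinct  ✔
(2) eps = 1 = 1 (first disjunct)  ✔
(3) eps = 1 is odd  ✘
(4) |13 − 1| = 12  ✔
(5) alpha + zeta = 8 + 10 = 18, not 19  ✘
(6) theta = 13, eta = 1; 13 > 1  ✔
(7) alpha = 8 lies in [8, 12]  ✔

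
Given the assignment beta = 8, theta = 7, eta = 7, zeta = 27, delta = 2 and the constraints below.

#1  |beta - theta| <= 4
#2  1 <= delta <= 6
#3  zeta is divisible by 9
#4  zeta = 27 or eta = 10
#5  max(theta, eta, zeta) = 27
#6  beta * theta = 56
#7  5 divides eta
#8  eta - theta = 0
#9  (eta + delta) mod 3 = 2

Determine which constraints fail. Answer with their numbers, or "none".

#1 |8 - 7| = 1; 1 ≤ 4 — holds.
#2 delta = 2 lies in [1, 6] — holds.
#3 27 / 9 = 3, so 9 divides 27 — holds.
#4 zeta = 27 = 27 (first disjunct) — holds.
#5 max(7, 7, 27) = 27 — holds.
#6 beta * theta = 8 * 7 = 56 — holds.
#7 7 = 5*1 + 2, so 5 does not divide 7 — does not hold.
#8 eta - theta = 7 - 7 = 0 — holds.
#9 eta + delta = 9; 9 mod 3 = 0, not 2 — does not hold.

Violated: 7, 9.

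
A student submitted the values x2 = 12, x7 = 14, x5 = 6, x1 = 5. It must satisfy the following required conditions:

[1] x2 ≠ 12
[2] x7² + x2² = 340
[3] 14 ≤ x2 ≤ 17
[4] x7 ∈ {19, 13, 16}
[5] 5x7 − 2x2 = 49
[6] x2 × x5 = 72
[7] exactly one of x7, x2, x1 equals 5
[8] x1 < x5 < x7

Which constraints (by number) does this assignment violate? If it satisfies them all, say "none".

Constraints 1, 3, 4, 5 are violated.

[1] x2 = 12, but 12 is required to differ — fails.
[2] x7² + x2² = 14² + 12² = 196 + 144 = 340 — holds.
[3] x2 = 12 is outside [14, 17] — fails.
[4] x7 = 14 is not in {19, 13, 16} — fails.
[5] 5x7 − 2x2 = 5(14) − 2(12) = 46, not 49 — fails.
[6] x2 × x5 = 12 × 6 = 72 — holds.
[7] x7=14, x2=12, x1=5; 1 of them equals 5 — holds.
[8] values 5 < 6 < 14 — holds.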